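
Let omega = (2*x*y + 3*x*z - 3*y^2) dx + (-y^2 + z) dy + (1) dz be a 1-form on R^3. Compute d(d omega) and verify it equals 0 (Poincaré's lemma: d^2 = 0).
d(d omega) = 0

Step 1: d omega = sum_{i<j} (∂f_j/∂x_i - ∂f_i/∂x_j) dx_i ∧ dx_j:
  coeff of dx ∧ dy: -2*x + 6*y
  coeff of dx ∧ dz: -3*x
  coeff of dy ∧ dz: -1
Step 2: Apply d again to each 2-form coefficient. The only possible 3-form in R^3 is dx ∧ dy ∧ dz, with coefficient
  ∂(coeff of dy∧dz)/∂x - ∂(coeff of dx∧dz)/∂y + ∂(coeff of dx∧dy)/∂z
  = ∂/∂x (-1) - ∂/∂y (-3*x) + ∂/∂z (-2*x + 6*y).
Each of these terms simplifies to sums of mixed partials that cancel in pairs. The result is 0 (by equality of mixed partials for smooth functions — Schwarz / Clairaut).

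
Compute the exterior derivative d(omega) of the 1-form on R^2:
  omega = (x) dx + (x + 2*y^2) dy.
d(omega) = (1) dx ∧ dy

For a 1-form omega = sum_i f_i dx_i, the exterior derivative is
  d(omega) = sum_{i < j} (∂f_j/∂x_i - ∂f_i/∂x_j) dx_i ∧ dx_j.
  coefficient of dx ∧ dy: ∂f_2/∂x - ∂f_1/∂y = ∂(x + 2*y^2)/∂x - ∂(x)/∂y = 1
Assembling: d(omega) = (1) dx ∧ dy.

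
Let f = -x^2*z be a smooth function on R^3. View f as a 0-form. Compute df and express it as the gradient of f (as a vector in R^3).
df = (-2*x*z) dx + (0) dy + (-x^2) dz; grad f = (-2*x*z, 0, -x^2)

For a 0-form f, d f = (∂f/∂x) dx + (∂f/∂y) dy + (∂f/∂z) dz. The components of the vector representation are exactly the entries of grad f in Cartesian coordinates:
  ∂f/∂x = -2*x*z
  ∂f/∂y = 0
  ∂f/∂z = -x^2.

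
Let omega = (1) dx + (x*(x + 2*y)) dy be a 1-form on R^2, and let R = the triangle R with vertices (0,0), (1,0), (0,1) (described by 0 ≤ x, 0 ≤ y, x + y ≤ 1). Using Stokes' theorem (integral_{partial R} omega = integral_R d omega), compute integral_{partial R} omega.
integral_(partial R) omega = 2/3

Stokes: integral_partial_R omega = integral_R d omega with d omega = (∂Q/∂x - ∂P/∂y) dx ∧ dy.
  ∂Q/∂x = 2*x + 2*y
  ∂P/∂y = 0
  integrand = ∂Q/∂x - ∂P/∂y = 2*x + 2*y.
Integrating over R: integral_0^1 integral_0^{1-x} (2*x + 2*y) dy dx = 2/3.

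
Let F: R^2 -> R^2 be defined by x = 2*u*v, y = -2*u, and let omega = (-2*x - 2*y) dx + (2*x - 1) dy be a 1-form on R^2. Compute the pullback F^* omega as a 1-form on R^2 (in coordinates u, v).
F^* omega = (-8*u*v^2 + 2) du + (8*u^2*(1 - v)) dv

Using F^*(f dg) = (f ∘ F) d(g ∘ F), substitute each coordinate x_i by F_i(u, v) in f_i, and replace dx_i by d F_i = (∂F_i/∂u) du + (∂F_i/∂v) dv.
  For the x component: f_1(F) = 4*u*(1 - v); d F_1 = (2*v) du + (2*u) dv
  For the y component: f_2(F) = 4*u*v - 1; d F_2 = (-2) du + (0) dv
Combining and collecting du, dv coefficients:
  coeff of du: -8*u*v^2 + 2
  coeff of dv: 8*u^2*(1 - v)
F^* omega = (-8*u*v^2 + 2) du + (8*u^2*(1 - v)) dv.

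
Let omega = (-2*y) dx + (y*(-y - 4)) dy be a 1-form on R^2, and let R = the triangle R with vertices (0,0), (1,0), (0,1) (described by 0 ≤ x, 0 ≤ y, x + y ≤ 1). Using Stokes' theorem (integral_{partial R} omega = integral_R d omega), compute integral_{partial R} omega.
integral_(partial R) omega = 1

Stokes: integral_partial_R omega = integral_R d omega with d omega = (∂Q/∂x - ∂P/∂y) dx ∧ dy.
  ∂Q/∂x = 0
  ∂P/∂y = -2
  integrand = ∂Q/∂x - ∂P/∂y = 2.
Integrating over R: integral_0^1 integral_0^{1-x} (2) dy dx = 1.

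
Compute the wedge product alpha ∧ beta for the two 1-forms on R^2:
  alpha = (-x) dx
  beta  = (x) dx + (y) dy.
alpha ∧ beta = (-x*y) dx ∧ dy

Distribute the wedge, using dx_i ∧ dx_j = -dx_j ∧ dx_i and dx_i ∧ dx_i = 0. For each pair (i, j) with i < j, the coefficient of dx_i ∧ dx_j in alpha ∧ beta is (alpha_i * beta_j - alpha_j * beta_i). Collecting: alpha ∧ beta = (-x*y) dx ∧ dy.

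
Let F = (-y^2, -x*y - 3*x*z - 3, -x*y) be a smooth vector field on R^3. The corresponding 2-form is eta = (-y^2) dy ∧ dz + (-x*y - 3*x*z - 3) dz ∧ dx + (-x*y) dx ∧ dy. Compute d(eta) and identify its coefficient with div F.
d(eta) = (-x) dx ∧ dy ∧ dz; div F = -x

For a 2-form in R^3 of the form above, applying d gives a 3-form with coefficient ∂P/∂x + ∂Q/∂y + ∂R/∂z:
  ∂P/∂x = 0
  ∂Q/∂y = -x
  ∂R/∂z = 0
Sum = -x, which is exactly div F.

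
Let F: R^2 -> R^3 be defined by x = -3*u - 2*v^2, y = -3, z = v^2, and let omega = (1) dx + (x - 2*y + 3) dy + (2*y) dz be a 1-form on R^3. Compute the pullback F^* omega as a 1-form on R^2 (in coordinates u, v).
F^* omega = (-3) du + (-16*v) dv

Using F^*(f dg) = (f ∘ F) d(g ∘ F), substitute each coordinate x_i by F_i(u, v) in f_i, and replace dx_i by d F_i = (∂F_i/∂u) du + (∂F_i/∂v) dv.
  For the x component: f_1(F) = 1; d F_1 = (-3) du + (-4*v) dv
  For the y component: f_2(F) = -3*u - 2*v^2 + 9; d F_2 = (0) du + (0) dv
  For the z component: f_3(F) = -6; d F_3 = (0) du + (2*v) dv
Combining and collecting du, dv coefficients:
  coeff of du: -3
  coeff of dv: -16*v
F^* omega = (-3) du + (-16*v) dv.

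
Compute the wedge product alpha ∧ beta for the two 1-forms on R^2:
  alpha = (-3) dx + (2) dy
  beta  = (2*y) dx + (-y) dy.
alpha ∧ beta = (-y) dx ∧ dy

Distribute the wedge, using dx_i ∧ dx_j = -dx_j ∧ dx_i and dx_i ∧ dx_i = 0. For each pair (i, j) with i < j, the coefficient of dx_i ∧ dx_j in alpha ∧ beta is (alpha_i * beta_j - alpha_j * beta_i). Collecting: alpha ∧ beta = (-y) dx ∧ dy.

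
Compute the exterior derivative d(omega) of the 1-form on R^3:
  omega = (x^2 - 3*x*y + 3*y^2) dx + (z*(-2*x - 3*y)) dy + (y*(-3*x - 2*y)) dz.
d(omega) = (3*x - 6*y - 2*z) dx ∧ dy + (-3*y) dx ∧ dz + (-x - y) dy ∧ dz

For a 1-form omega = sum_i f_i dx_i, the exterior derivative is
  d(omega) = sum_{i < j} (∂f_j/∂x_i - ∂f_i/∂x_j) dx_i ∧ dx_j.
  coefficient of dx ∧ dy: ∂f_2/∂x - ∂f_1/∂y = ∂(z*(-2*x - 3*y))/∂x - ∂(x^2 - 3*x*y + 3*y^2)/∂y = 3*x - 6*y - 2*z
  coefficient of dx ∧ dz: ∂f_3/∂x - ∂f_1/∂z = ∂(y*(-3*x - 2*y))/∂x - ∂(x^2 - 3*x*y + 3*y^2)/∂z = -3*y
  coefficient of dy ∧ dz: ∂f_3/∂y - ∂f_2/∂z = ∂(y*(-3*x - 2*y))/∂y - ∂(z*(-2*x - 3*y))/∂z = -x - y
Assembling: d(omega) = (3*x - 6*y - 2*z) dx ∧ dy + (-3*y) dx ∧ dz + (-x - y) dy ∧ dz.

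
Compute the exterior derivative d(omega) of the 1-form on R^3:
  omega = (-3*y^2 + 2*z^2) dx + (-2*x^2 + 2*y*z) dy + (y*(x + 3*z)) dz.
d(omega) = (-4*x + 6*y) dx ∧ dy + (y - 4*z) dx ∧ dz + (x - 2*y + 3*z) dy ∧ dz

For a 1-form omega = sum_i f_i dx_i, the exterior derivative is
  d(omega) = sum_{i < j} (∂f_j/∂x_i - ∂f_i/∂x_j) dx_i ∧ dx_j.
  coefficient of dx ∧ dy: ∂f_2/∂x - ∂f_1/∂y = ∂(-2*x^2 + 2*y*z)/∂x - ∂(-3*y^2 + 2*z^2)/∂y = -4*x + 6*y
  coefficient of dx ∧ dz: ∂f_3/∂x - ∂f_1/∂z = ∂(y*(x + 3*z))/∂x - ∂(-3*y^2 + 2*z^2)/∂z = y - 4*z
  coefficient of dy ∧ dz: ∂f_3/∂y - ∂f_2/∂z = ∂(y*(x + 3*z))/∂y - ∂(-2*x^2 + 2*y*z)/∂z = x - 2*y + 3*z
Assembling: d(omega) = (-4*x + 6*y) dx ∧ dy + (y - 4*z) dx ∧ dz + (x - 2*y + 3*z) dy ∧ dz.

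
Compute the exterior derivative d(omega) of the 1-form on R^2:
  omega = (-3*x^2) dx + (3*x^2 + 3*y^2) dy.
d(omega) = (6*x) dx ∧ dy

For a 1-form omega = sum_i f_i dx_i, the exterior derivative is
  d(omega) = sum_{i < j} (∂f_j/∂x_i - ∂f_i/∂x_j) dx_i ∧ dx_j.
  coefficient of dx ∧ dy: ∂f_2/∂x - ∂f_1/∂y = ∂(3*x^2 + 3*y^2)/∂x - ∂(-3*x^2)/∂y = 6*x
Assembling: d(omega) = (6*x) dx ∧ dy.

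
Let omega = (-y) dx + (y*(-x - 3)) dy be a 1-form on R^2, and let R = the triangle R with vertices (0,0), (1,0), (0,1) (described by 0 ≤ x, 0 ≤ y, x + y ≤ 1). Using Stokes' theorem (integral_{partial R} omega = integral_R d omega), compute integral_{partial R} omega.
integral_(partial R) omega = 1/3

Stokes: integral_partial_R omega = integral_R d omega with d omega = (∂Q/∂x - ∂P/∂y) dx ∧ dy.
  ∂Q/∂x = -y
  ∂P/∂y = -1
  integrand = ∂Q/∂x - ∂P/∂y = 1 - y.
Integrating over R: integral_0^1 integral_0^{1-x} (1 - y) dy dx = 1/3.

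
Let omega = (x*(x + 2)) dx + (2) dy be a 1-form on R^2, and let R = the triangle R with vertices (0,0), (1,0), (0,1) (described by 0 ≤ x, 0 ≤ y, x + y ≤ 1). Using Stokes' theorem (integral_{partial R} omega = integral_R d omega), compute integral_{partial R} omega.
integral_(partial R) omega = 0

Stokes: integral_partial_R omega = integral_R d omega with d omega = (∂Q/∂x - ∂P/∂y) dx ∧ dy.
  ∂Q/∂x = 0
  ∂P/∂y = 0
  integrand = ∂Q/∂x - ∂P/∂y = 0.
Integrating over R: integral_0^1 integral_0^{1-x} (0) dy dx = 0.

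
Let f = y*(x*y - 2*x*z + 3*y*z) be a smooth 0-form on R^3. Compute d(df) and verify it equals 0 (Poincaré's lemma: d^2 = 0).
d(df) = 0

Step 1: df = sum_i (∂f/∂x_i) dx_i = (y*(y - 2*z)) dx + (2*x*y - 2*x*z + 6*y*z) dy + (y*(-2*x + 3*y)) dz.
Step 2: Apply d again. Using the 1-form formula, the coefficient of dx ∧ dy in d(df) is ∂^2 f/∂x ∂y - ∂^2 f/∂y ∂x = (2*y - 2*z) - (2*y - 2*z) = 0 (equality of mixed partials for smooth f).
Similarly for dx ∧ dz and dy ∧ dz — all coefficients vanish. So d(df) = 0.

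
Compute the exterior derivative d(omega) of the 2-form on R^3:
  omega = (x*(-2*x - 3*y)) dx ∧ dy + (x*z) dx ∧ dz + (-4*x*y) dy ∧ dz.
d(omega) = (-4*y) dx ∧ dy ∧ dz

For a 2-form omega = sum_{i<j} g_{ij} dx_i ∧ dx_j, the exterior derivative is
  d(omega) = sum_{i<j} d(g_{ij}) ∧ dx_i ∧ dx_j = sum_{i<j, k} (∂g_{ij}/∂x_k) dx_k ∧ dx_i ∧ dx_j.
Expand each term, using dx_k ∧ dx_i ∧ dx_j = sgn(permutation) dx_{(a)} ∧ dx_{(b)} ∧ dx_{(c)} with (a < b < c) sorted:
  d(-4*x*y) includes (∂/∂x)(-4*x*y) dx = (-4*y) dx, which multiplied by dy ∧ dz gives (-4*y) dx ∧ dy ∧ dz
Collecting like 3-forms: d(omega) = (-4*y) dx ∧ dy ∧ dz.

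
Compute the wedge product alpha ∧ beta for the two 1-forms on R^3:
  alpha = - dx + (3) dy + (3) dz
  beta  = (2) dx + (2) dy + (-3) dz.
alpha ∧ beta = (-8) dx ∧ dy + (-3) dx ∧ dz + (-15) dy ∧ dz

Distribute the wedge, using dx_i ∧ dx_j = -dx_j ∧ dx_i and dx_i ∧ dx_i = 0. For each pair (i, j) with i < j, the coefficient of dx_i ∧ dx_j in alpha ∧ beta is (alpha_i * beta_j - alpha_j * beta_i). Collecting: alpha ∧ beta = (-8) dx ∧ dy + (-3) dx ∧ dz + (-15) dy ∧ dz.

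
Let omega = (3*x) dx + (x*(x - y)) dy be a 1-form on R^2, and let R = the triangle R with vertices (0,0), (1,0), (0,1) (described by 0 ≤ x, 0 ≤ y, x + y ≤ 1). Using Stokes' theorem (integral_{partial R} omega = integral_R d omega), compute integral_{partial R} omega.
integral_(partial R) omega = 1/6

Stokes: integral_partial_R omega = integral_R d omega with d omega = (∂Q/∂x - ∂P/∂y) dx ∧ dy.
  ∂Q/∂x = 2*x - y
  ∂P/∂y = 0
  integrand = ∂Q/∂x - ∂P/∂y = 2*x - y.
Integrating over R: integral_0^1 integral_0^{1-x} (2*x - y) dy dx = 1/6.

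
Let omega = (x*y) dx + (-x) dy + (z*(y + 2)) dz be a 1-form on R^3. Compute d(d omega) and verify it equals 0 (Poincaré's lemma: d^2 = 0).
d(d omega) = 0

Step 1: d omega = sum_{i<j} (∂f_j/∂x_i - ∂f_i/∂x_j) dx_i ∧ dx_j:
  coeff of dx ∧ dy: -x - 1
  coeff of dx ∧ dz: 0
  coeff of dy ∧ dz: z
Step 2: Apply d again to each 2-form coefficient. The only possible 3-form in R^3 is dx ∧ dy ∧ dz, with coefficient
  ∂(coeff of dy∧dz)/∂x - ∂(coeff of dx∧dz)/∂y + ∂(coeff of dx∧dy)/∂z
  = ∂/∂x (z) - ∂/∂y (0) + ∂/∂z (-x - 1).
Each of these terms simplifies to sums of mixed partials that cancel in pairs. The result is 0 (by equality of mixed partials for smooth functions — Schwarz / Clairaut).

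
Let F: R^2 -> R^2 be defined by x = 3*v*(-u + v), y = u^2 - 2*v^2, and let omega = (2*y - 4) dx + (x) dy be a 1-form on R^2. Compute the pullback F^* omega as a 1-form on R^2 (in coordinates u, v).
F^* omega = (6*v*(-2*u^2 + u*v + 2*v^2 + 2)) du + (-6*u^3 + 12*u^2*v + 24*u*v^2 + 12*u - 36*v^3 - 24*v) dv

Using F^*(f dg) = (f ∘ F) d(g ∘ F), substitute each coordinate x_i by F_i(u, v) in f_i, and replace dx_i by d F_i = (∂F_i/∂u) du + (∂F_i/∂v) dv.
  For the x component: f_1(F) = 2*u^2 - 4*v^2 - 4; d F_1 = (-3*v) du + (-3*u + 6*v) dv
  For the y component: f_2(F) = 3*v*(-u + v); d F_2 = (2*u) du + (-4*v) dv
Combining and collecting du, dv coefficients:
  coeff of du: 6*v*(-2*u^2 + u*v + 2*v^2 + 2)
  coeff of dv: -6*u^3 + 12*u^2*v + 24*u*v^2 + 12*u - 36*v^3 - 24*v
F^* omega = (6*v*(-2*u^2 + u*v + 2*v^2 + 2)) du + (-6*u^3 + 12*u^2*v + 24*u*v^2 + 12*u - 36*v^3 - 24*v) dv.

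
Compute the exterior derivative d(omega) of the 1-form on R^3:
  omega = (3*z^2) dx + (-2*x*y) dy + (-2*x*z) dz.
d(omega) = (-2*y) dx ∧ dy + (-8*z) dx ∧ dz

For a 1-form omega = sum_i f_i dx_i, the exterior derivative is
  d(omega) = sum_{i < j} (∂f_j/∂x_i - ∂f_i/∂x_j) dx_i ∧ dx_j.
  coefficient of dx ∧ dy: ∂f_2/∂x - ∂f_1/∂y = ∂(-2*x*y)/∂x - ∂(3*z^2)/∂y = -2*y
  coefficient of dx ∧ dz: ∂f_3/∂x - ∂f_1/∂z = ∂(-2*x*z)/∂x - ∂(3*z^2)/∂z = -8*z
Assembling: d(omega) = (-2*y) dx ∧ dy + (-8*z) dx ∧ dz.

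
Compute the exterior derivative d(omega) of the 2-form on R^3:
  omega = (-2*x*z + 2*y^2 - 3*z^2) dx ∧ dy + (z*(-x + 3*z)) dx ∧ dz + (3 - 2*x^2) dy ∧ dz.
d(omega) = (-6*x - 6*z) dx ∧ dy ∧ dz

For a 2-form omega = sum_{i<j} g_{ij} dx_i ∧ dx_j, the exterior derivative is
  d(omega) = sum_{i<j} d(g_{ij}) ∧ dx_i ∧ dx_j = sum_{i<j, k} (∂g_{ij}/∂x_k) dx_k ∧ dx_i ∧ dx_j.
Expand each term, using dx_k ∧ dx_i ∧ dx_j = sgn(permutation) dx_{(a)} ∧ dx_{(b)} ∧ dx_{(c)} with (a < b < c) sorted:
  d(-2*x*z + 2*y^2 - 3*z^2) includes (∂/∂z)(-2*x*z + 2*y^2 - 3*z^2) dz = (-2*x - 6*z) dz, which multiplied by dx ∧ dy gives (-2*x - 6*z) dx ∧ dy ∧ dz
  d(3 - 2*x^2) includes (∂/∂x)(3 - 2*x^2) dx = (-4*x) dx, which multiplied by dy ∧ dz gives (-4*x) dx ∧ dy ∧ dz
Collecting like 3-forms: d(omega) = (-6*x - 6*z) dx ∧ dy ∧ dz.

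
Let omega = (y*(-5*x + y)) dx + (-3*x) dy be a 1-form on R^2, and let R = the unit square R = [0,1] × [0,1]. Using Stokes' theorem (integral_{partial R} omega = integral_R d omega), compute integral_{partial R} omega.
integral_(partial R) omega = -3/2

Stokes: integral_partial_R omega = integral_R d omega with d omega = (∂Q/∂x - ∂P/∂y) dx ∧ dy.
  ∂Q/∂x = -3
  ∂P/∂y = -5*x + 2*y
  integrand = ∂Q/∂x - ∂P/∂y = 5*x - 2*y - 3.
Integrating over R: integral_0^1 integral_0^1 (5*x - 2*y - 3) dx dy = -3/2.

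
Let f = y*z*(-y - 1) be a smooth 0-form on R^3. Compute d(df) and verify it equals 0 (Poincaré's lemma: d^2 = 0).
d(df) = 0

Step 1: df = sum_i (∂f/∂x_i) dx_i = (0) dx + (z*(-2*y - 1)) dy + (y*(-y - 1)) dz.
Step 2: Apply d again. Using the 1-form formula, the coefficient of dx ∧ dy in d(df) is ∂^2 f/∂x ∂y - ∂^2 f/∂y ∂x = (0) - (0) = 0 (equality of mixed partials for smooth f).
Similarly for dx ∧ dz and dy ∧ dz — all coefficients vanish. So d(df) = 0.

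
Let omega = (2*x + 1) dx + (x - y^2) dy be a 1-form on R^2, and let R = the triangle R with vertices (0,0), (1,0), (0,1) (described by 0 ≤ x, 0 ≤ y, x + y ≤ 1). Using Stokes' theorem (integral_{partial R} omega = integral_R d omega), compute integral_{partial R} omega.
integral_(partial R) omega = 1/2

Stokes: integral_partial_R omega = integral_R d omega with d omega = (∂Q/∂x - ∂P/∂y) dx ∧ dy.
  ∂Q/∂x = 1
  ∂P/∂y = 0
  integrand = ∂Q/∂x - ∂P/∂y = 1.
Integrating over R: integral_0^1 integral_0^{1-x} (1) dy dx = 1/2.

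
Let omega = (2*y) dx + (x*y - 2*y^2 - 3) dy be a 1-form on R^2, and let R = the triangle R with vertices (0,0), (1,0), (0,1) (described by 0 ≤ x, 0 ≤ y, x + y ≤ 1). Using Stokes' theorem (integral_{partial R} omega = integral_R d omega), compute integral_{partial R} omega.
integral_(partial R) omega = -5/6

Stokes: integral_partial_R omega = integral_R d omega with d omega = (∂Q/∂x - ∂P/∂y) dx ∧ dy.
  ∂Q/∂x = y
  ∂P/∂y = 2
  integrand = ∂Q/∂x - ∂P/∂y = y - 2.
Integrating over R: integral_0^1 integral_0^{1-x} (y - 2) dy dx = -5/6.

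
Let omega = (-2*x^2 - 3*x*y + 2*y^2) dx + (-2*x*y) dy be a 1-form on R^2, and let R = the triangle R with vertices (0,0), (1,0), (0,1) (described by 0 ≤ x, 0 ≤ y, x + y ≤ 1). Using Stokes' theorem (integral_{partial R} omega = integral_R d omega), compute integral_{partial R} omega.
integral_(partial R) omega = -1/2

Stokes: integral_partial_R omega = integral_R d omega with d omega = (∂Q/∂x - ∂P/∂y) dx ∧ dy.
  ∂Q/∂x = -2*y
  ∂P/∂y = -3*x + 4*y
  integrand = ∂Q/∂x - ∂P/∂y = 3*x - 6*y.
Integrating over R: integral_0^1 integral_0^{1-x} (3*x - 6*y) dy dx = -1/2.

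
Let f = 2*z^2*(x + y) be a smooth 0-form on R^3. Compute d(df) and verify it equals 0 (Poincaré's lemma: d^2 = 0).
d(df) = 0

Step 1: df = sum_i (∂f/∂x_i) dx_i = (2*z^2) dx + (2*z^2) dy + (4*z*(x + y)) dz.
Step 2: Apply d again. Using the 1-form formula, the coefficient of dx ∧ dy in d(df) is ∂^2 f/∂x ∂y - ∂^2 f/∂y ∂x = (0) - (0) = 0 (equality of mixed partials for smooth f).
Similarly for dx ∧ dz and dy ∧ dz — all coefficients vanish. So d(df) = 0.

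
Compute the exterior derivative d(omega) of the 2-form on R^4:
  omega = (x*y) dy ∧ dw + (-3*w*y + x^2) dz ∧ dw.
d(omega) = (y) dx ∧ dy ∧ dw + (2*x) dx ∧ dz ∧ dw + (-3*w) dy ∧ dz ∧ dw

For a 2-form omega = sum_{i<j} g_{ij} dx_i ∧ dx_j, the exterior derivative is
  d(omega) = sum_{i<j} d(g_{ij}) ∧ dx_i ∧ dx_j = sum_{i<j, k} (∂g_{ij}/∂x_k) dx_k ∧ dx_i ∧ dx_j.
Expand each term, using dx_k ∧ dx_i ∧ dx_j = sgn(permutation) dx_{(a)} ∧ dx_{(b)} ∧ dx_{(c)} with (a < b < c) sorted:
  d(x*y) includes (∂/∂x)(x*y) dx = (y) dx, which multiplied by dy ∧ dw gives (y) dx ∧ dy ∧ dw
  d(-3*w*y + x^2) includes (∂/∂x)(-3*w*y + x^2) dx = (2*x) dx, which multiplied by dz ∧ dw gives (2*x) dx ∧ dz ∧ dw
  d(-3*w*y + x^2) includes (∂/∂y)(-3*w*y + x^2) dy = (-3*w) dy, which multiplied by dz ∧ dw gives (-3*w) dy ∧ dz ∧ dw
Collecting like 3-forms: d(omega) = (y) dx ∧ dy ∧ dw + (2*x) dx ∧ dz ∧ dw + (-3*w) dy ∧ dz ∧ dw.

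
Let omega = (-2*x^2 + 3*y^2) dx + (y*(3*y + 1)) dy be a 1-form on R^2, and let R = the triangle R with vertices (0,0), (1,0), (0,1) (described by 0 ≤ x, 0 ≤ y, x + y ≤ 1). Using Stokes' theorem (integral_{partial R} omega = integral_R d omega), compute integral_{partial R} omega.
integral_(partial R) omega = -1

Stokes: integral_partial_R omega = integral_R d omega with d omega = (∂Q/∂x - ∂P/∂y) dx ∧ dy.
  ∂Q/∂x = 0
  ∂P/∂y = 6*y
  integrand = ∂Q/∂x - ∂P/∂y = -6*y.
Integrating over R: integral_0^1 integral_0^{1-x} (-6*y) dy dx = -1.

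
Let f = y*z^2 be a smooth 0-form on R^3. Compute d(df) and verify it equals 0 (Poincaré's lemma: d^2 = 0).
d(df) = 0

Step 1: df = sum_i (∂f/∂x_i) dx_i = (0) dx + (z^2) dy + (2*y*z) dz.
Step 2: Apply d again. Using the 1-form formula, the coefficient of dx ∧ dy in d(df) is ∂^2 f/∂x ∂y - ∂^2 f/∂y ∂x = (0) - (0) = 0 (equality of mixed partials for smooth f).
Similarly for dx ∧ dz and dy ∧ dz — all coefficients vanish. So d(df) = 0.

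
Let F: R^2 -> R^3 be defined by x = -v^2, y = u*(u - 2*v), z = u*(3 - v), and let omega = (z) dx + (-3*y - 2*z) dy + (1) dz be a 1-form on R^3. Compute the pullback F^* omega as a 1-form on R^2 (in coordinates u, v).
F^* omega = (-6*u^3 + 22*u^2*v - 12*u^2 - 16*u*v^2 + 12*u*v - v + 3) du + (u*(6*u^2 - 16*u*v + 12*u + 2*v^2 - 6*v - 1)) dv

Using F^*(f dg) = (f ∘ F) d(g ∘ F), substitute each coordinate x_i by F_i(u, v) in f_i, and replace dx_i by d F_i = (∂F_i/∂u) du + (∂F_i/∂v) dv.
  For the x component: f_1(F) = u*(3 - v); d F_1 = (0) du + (-2*v) dv
  For the y component: f_2(F) = u*(-3*u + 8*v - 6); d F_2 = (2*u - 2*v) du + (-2*u) dv
  For the z component: f_3(F) = 1; d F_3 = (3 - v) du + (-u) dv
Combining and collecting du, dv coefficients:
  coeff of du: -6*u^3 + 22*u^2*v - 12*u^2 - 16*u*v^2 + 12*u*v - v + 3
  coeff of dv: u*(6*u^2 - 16*u*v + 12*u + 2*v^2 - 6*v - 1)
F^* omega = (-6*u^3 + 22*u^2*v - 12*u^2 - 16*u*v^2 + 12*u*v - v + 3) du + (u*(6*u^2 - 16*u*v + 12*u + 2*v^2 - 6*v - 1)) dv.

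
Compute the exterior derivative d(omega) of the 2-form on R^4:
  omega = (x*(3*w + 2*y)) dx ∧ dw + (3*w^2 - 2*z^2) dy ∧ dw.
d(omega) = (-2*x) dx ∧ dy ∧ dw + (4*z) dy ∧ dz ∧ dw

For a 2-form omega = sum_{i<j} g_{ij} dx_i ∧ dx_j, the exterior derivative is
  d(omega) = sum_{i<j} d(g_{ij}) ∧ dx_i ∧ dx_j = sum_{i<j, k} (∂g_{ij}/∂x_k) dx_k ∧ dx_i ∧ dx_j.
Expand each term, using dx_k ∧ dx_i ∧ dx_j = sgn(permutation) dx_{(a)} ∧ dx_{(b)} ∧ dx_{(c)} with (a < b < c) sorted:
  d(x*(3*w + 2*y)) includes (∂/∂y)(x*(3*w + 2*y)) dy = (2*x) dy, which multiplied by dx ∧ dw gives (-2*x) dx ∧ dy ∧ dw
  d(3*w^2 - 2*z^2) includes (∂/∂z)(3*w^2 - 2*z^2) dz = (-4*z) dz, which multiplied by dy ∧ dw gives (4*z) dy ∧ dz ∧ dw
Collecting like 3-forms: d(omega) = (-2*x) dx ∧ dy ∧ dw + (4*z) dy ∧ dz ∧ dw.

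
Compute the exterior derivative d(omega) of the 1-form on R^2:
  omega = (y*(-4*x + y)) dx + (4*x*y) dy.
d(omega) = (4*x + 2*y) dx ∧ dy

For a 1-form omega = sum_i f_i dx_i, the exterior derivative is
  d(omega) = sum_{i < j} (∂f_j/∂x_i - ∂f_i/∂x_j) dx_i ∧ dx_j.
  coefficient of dx ∧ dy: ∂f_2/∂x - ∂f_1/∂y = ∂(4*x*y)/∂x - ∂(y*(-4*x + y))/∂y = 4*x + 2*y
Assembling: d(omega) = (4*x + 2*y) dx ∧ dy.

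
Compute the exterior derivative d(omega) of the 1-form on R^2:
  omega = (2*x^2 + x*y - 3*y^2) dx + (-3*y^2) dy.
d(omega) = (-x + 6*y) dx ∧ dy

For a 1-form omega = sum_i f_i dx_i, the exterior derivative is
  d(omega) = sum_{i < j} (∂f_j/∂x_i - ∂f_i/∂x_j) dx_i ∧ dx_j.
  coefficient of dx ∧ dy: ∂f_2/∂x - ∂f_1/∂y = ∂(-3*y^2)/∂x - ∂(2*x^2 + x*y - 3*y^2)/∂y = -x + 6*y
Assembling: d(omega) = (-x + 6*y) dx ∧ dy.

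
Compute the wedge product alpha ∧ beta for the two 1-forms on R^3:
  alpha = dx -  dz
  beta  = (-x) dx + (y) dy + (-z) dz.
alpha ∧ beta = (y) dx ∧ dy + (-x - z) dx ∧ dz + (y) dy ∧ dz

Distribute the wedge, using dx_i ∧ dx_j = -dx_j ∧ dx_i and dx_i ∧ dx_i = 0. For each pair (i, j) with i < j, the coefficient of dx_i ∧ dx_j in alpha ∧ beta is (alpha_i * beta_j - alpha_j * beta_i). Collecting: alpha ∧ beta = (y) dx ∧ dy + (-x - z) dx ∧ dz + (y) dy ∧ dz.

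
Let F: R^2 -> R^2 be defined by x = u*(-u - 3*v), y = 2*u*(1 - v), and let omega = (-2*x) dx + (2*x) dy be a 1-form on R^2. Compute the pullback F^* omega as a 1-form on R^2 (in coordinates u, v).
F^* omega = (2*u*(-2*u^2 - 7*u*v - 2*u - 3*v^2 - 6*v)) du + (2*u^2*(-u - 3*v)) dv

Using F^*(f dg) = (f ∘ F) d(g ∘ F), substitute each coordinate x_i by F_i(u, v) in f_i, and replace dx_i by d F_i = (∂F_i/∂u) du + (∂F_i/∂v) dv.
  For the x component: f_1(F) = 2*u*(u + 3*v); d F_1 = (-2*u - 3*v) du + (-3*u) dv
  For the y component: f_2(F) = 2*u*(-u - 3*v); d F_2 = (2 - 2*v) du + (-2*u) dv
Combining and collecting du, dv coefficients:
  coeff of du: 2*u*(-2*u^2 - 7*u*v - 2*u - 3*v^2 - 6*v)
  coeff of dv: 2*u^2*(-u - 3*v)
F^* omega = (2*u*(-2*u^2 - 7*u*v - 2*u - 3*v^2 - 6*v)) du + (2*u^2*(-u - 3*v)) dv.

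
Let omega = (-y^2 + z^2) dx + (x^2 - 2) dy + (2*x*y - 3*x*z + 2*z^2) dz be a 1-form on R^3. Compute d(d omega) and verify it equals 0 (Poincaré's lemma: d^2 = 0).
d(d omega) = 0

Step 1: d omega = sum_{i<j} (∂f_j/∂x_i - ∂f_i/∂x_j) dx_i ∧ dx_j:
  coeff of dx ∧ dy: 2*x + 2*y
  coeff of dx ∧ dz: 2*y - 5*z
  coeff of dy ∧ dz: 2*x
Step 2: Apply d again to each 2-form coefficient. The only possible 3-form in R^3 is dx ∧ dy ∧ dz, with coefficient
  ∂(coeff of dy∧dz)/∂x - ∂(coeff of dx∧dz)/∂y + ∂(coeff of dx∧dy)/∂z
  = ∂/∂x (2*x) - ∂/∂y (2*y - 5*z) + ∂/∂z (2*x + 2*y).
Each of these terms simplifies to sums of mixed partials that cancel in pairs. The result is 0 (by equality of mixed partials for smooth functions — Schwarz / Clairaut).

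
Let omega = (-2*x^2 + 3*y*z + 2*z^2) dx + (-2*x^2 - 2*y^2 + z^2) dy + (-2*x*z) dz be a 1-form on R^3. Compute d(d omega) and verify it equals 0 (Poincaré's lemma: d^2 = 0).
d(d omega) = 0

Step 1: d omega = sum_{i<j} (∂f_j/∂x_i - ∂f_i/∂x_j) dx_i ∧ dx_j:
  coeff of dx ∧ dy: -4*x - 3*z
  coeff of dx ∧ dz: -3*y - 6*z
  coeff of dy ∧ dz: -2*z
Step 2: Apply d again to each 2-form coefficient. The only possible 3-form in R^3 is dx ∧ dy ∧ dz, with coefficient
  ∂(coeff of dy∧dz)/∂x - ∂(coeff of dx∧dz)/∂y + ∂(coeff of dx∧dy)/∂z
  = ∂/∂x (-2*z) - ∂/∂y (-3*y - 6*z) + ∂/∂z (-4*x - 3*z).
Each of these terms simplifies to sums of mixed partials that cancel in pairs. The result is 0 (by equality of mixed partials for smooth functions — Schwarz / Clairaut).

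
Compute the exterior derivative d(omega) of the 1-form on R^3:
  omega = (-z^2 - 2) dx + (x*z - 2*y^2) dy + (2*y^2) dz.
d(omega) = (z) dx ∧ dy + (2*z) dx ∧ dz + (-x + 4*y) dy ∧ dz

For a 1-form omega = sum_i f_i dx_i, the exterior derivative is
  d(omega) = sum_{i < j} (∂f_j/∂x_i - ∂f_i/∂x_j) dx_i ∧ dx_j.
  coefficient of dx ∧ dy: ∂f_2/∂x - ∂f_1/∂y = ∂(x*z - 2*y^2)/∂x - ∂(-z^2 - 2)/∂y = z
  coefficient of dx ∧ dz: ∂f_3/∂x - ∂f_1/∂z = ∂(2*y^2)/∂x - ∂(-z^2 - 2)/∂z = 2*z
  coefficient of dy ∧ dz: ∂f_3/∂y - ∂f_2/∂z = ∂(2*y^2)/∂y - ∂(x*z - 2*y^2)/∂z = -x + 4*y
Assembling: d(omega) = (z) dx ∧ dy + (2*z) dx ∧ dz + (-x + 4*y) dy ∧ dz.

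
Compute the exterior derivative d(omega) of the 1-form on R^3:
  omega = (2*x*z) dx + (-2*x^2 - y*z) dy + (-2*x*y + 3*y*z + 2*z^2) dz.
d(omega) = (-4*x) dx ∧ dy + (-2*x - 2*y) dx ∧ dz + (-2*x + y + 3*z) dy ∧ dz

For a 1-form omega = sum_i f_i dx_i, the exterior derivative is
  d(omega) = sum_{i < j} (∂f_j/∂x_i - ∂f_i/∂x_j) dx_i ∧ dx_j.
  coefficient of dx ∧ dy: ∂f_2/∂x - ∂f_1/∂y = ∂(-2*x^2 - y*z)/∂x - ∂(2*x*z)/∂y = -4*x
  coefficient of dx ∧ dz: ∂f_3/∂x - ∂f_1/∂z = ∂(-2*x*y + 3*y*z + 2*z^2)/∂x - ∂(2*x*z)/∂z = -2*x - 2*y
  coefficient of dy ∧ dz: ∂f_3/∂y - ∂f_2/∂z = ∂(-2*x*y + 3*y*z + 2*z^2)/∂y - ∂(-2*x^2 - y*z)/∂z = -2*x + y + 3*z
Assembling: d(omega) = (-4*x) dx ∧ dy + (-2*x - 2*y) dx ∧ dz + (-2*x + y + 3*z) dy ∧ dz.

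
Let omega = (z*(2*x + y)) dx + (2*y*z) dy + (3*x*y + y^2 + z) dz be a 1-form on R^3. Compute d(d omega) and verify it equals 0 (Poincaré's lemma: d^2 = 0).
d(d omega) = 0

Step 1: d omega = sum_{i<j} (∂f_j/∂x_i - ∂f_i/∂x_j) dx_i ∧ dx_j:
  coeff of dx ∧ dy: -z
  coeff of dx ∧ dz: -2*x + 2*y
  coeff of dy ∧ dz: 3*x
Step 2: Apply d again to each 2-form coefficient. The only possible 3-form in R^3 is dx ∧ dy ∧ dz, with coefficient
  ∂(coeff of dy∧dz)/∂x - ∂(coeff of dx∧dz)/∂y + ∂(coeff of dx∧dy)/∂z
  = ∂/∂x (3*x) - ∂/∂y (-2*x + 2*y) + ∂/∂z (-z).
Each of these terms simplifies to sums of mixed partials that cancel in pairs. The result is 0 (by equality of mixed partials for smooth functions — Schwarz / Clairaut).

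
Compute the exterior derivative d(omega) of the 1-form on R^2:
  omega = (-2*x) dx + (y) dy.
d(omega) = 0

For a 1-form omega = sum_i f_i dx_i, the exterior derivative is
  d(omega) = sum_{i < j} (∂f_j/∂x_i - ∂f_i/∂x_j) dx_i ∧ dx_j.

Assembling: d(omega) = 0.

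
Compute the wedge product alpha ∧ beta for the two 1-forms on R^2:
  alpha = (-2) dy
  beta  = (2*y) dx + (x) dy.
alpha ∧ beta = (4*y) dx ∧ dy

Distribute the wedge, using dx_i ∧ dx_j = -dx_j ∧ dx_i and dx_i ∧ dx_i = 0. For each pair (i, j) with i < j, the coefficient of dx_i ∧ dx_j in alpha ∧ beta is (alpha_i * beta_j - alpha_j * beta_i). Collecting: alpha ∧ beta = (4*y) dx ∧ dy.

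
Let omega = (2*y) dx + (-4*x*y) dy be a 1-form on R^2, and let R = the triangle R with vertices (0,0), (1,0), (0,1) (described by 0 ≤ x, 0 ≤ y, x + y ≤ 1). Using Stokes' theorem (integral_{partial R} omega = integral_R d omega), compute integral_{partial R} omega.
integral_(partial R) omega = -5/3

Stokes: integral_partial_R omega = integral_R d omega with d omega = (∂Q/∂x - ∂P/∂y) dx ∧ dy.
  ∂Q/∂x = -4*y
  ∂P/∂y = 2
  integrand = ∂Q/∂x - ∂P/∂y = -4*y - 2.
Integrating over R: integral_0^1 integral_0^{1-x} (-4*y - 2) dy dx = -5/3.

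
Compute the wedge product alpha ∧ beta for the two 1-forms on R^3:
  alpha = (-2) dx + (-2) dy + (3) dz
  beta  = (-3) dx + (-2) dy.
alpha ∧ beta = (-2) dx ∧ dy + (9) dx ∧ dz + (6) dy ∧ dz

Distribute the wedge, using dx_i ∧ dx_j = -dx_j ∧ dx_i and dx_i ∧ dx_i = 0. For each pair (i, j) with i < j, the coefficient of dx_i ∧ dx_j in alpha ∧ beta is (alpha_i * beta_j - alpha_j * beta_i). Collecting: alpha ∧ beta = (-2) dx ∧ dy + (9) dx ∧ dz + (6) dy ∧ dz.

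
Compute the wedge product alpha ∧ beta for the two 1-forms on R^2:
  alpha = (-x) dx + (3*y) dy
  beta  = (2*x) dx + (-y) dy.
alpha ∧ beta = (-5*x*y) dx ∧ dy

Distribute the wedge, using dx_i ∧ dx_j = -dx_j ∧ dx_i and dx_i ∧ dx_i = 0. For each pair (i, j) with i < j, the coefficient of dx_i ∧ dx_j in alpha ∧ beta is (alpha_i * beta_j - alpha_j * beta_i). Collecting: alpha ∧ beta = (-5*x*y) dx ∧ dy.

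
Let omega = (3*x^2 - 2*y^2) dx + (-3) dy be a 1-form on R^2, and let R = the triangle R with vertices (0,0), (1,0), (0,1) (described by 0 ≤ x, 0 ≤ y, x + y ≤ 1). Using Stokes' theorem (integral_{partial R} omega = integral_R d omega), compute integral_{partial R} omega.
integral_(partial R) omega = 2/3

Stokes: integral_partial_R omega = integral_R d omega with d omega = (∂Q/∂x - ∂P/∂y) dx ∧ dy.
  ∂Q/∂x = 0
  ∂P/∂y = -4*y
  integrand = ∂Q/∂x - ∂P/∂y = 4*y.
Integrating over R: integral_0^1 integral_0^{1-x} (4*y) dy dx = 2/3.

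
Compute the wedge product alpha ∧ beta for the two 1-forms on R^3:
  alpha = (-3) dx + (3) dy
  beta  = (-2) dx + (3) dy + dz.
alpha ∧ beta = (-3) dx ∧ dy + (-3) dx ∧ dz + (3) dy ∧ dz

Distribute the wedge, using dx_i ∧ dx_j = -dx_j ∧ dx_i and dx_i ∧ dx_i = 0. For each pair (i, j) with i < j, the coefficient of dx_i ∧ dx_j in alpha ∧ beta is (alpha_i * beta_j - alpha_j * beta_i). Collecting: alpha ∧ beta = (-3) dx ∧ dy + (-3) dx ∧ dz + (3) dy ∧ dz.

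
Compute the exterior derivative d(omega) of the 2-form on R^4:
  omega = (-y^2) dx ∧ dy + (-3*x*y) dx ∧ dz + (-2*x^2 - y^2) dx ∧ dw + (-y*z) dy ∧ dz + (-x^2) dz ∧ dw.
d(omega) = (3*x) dx ∧ dy ∧ dz + (2*y) dx ∧ dy ∧ dw + (-2*x) dx ∧ dz ∧ dw

For a 2-form omega = sum_{i<j} g_{ij} dx_i ∧ dx_j, the exterior derivative is
  d(omega) = sum_{i<j} d(g_{ij}) ∧ dx_i ∧ dx_j = sum_{i<j, k} (∂g_{ij}/∂x_k) dx_k ∧ dx_i ∧ dx_j.
Expand each term, using dx_k ∧ dx_i ∧ dx_j = sgn(permutation) dx_{(a)} ∧ dx_{(b)} ∧ dx_{(c)} with (a < b < c) sorted:
  d(-3*x*y) includes (∂/∂y)(-3*x*y) dy = (-3*x) dy, which multiplied by dx ∧ dz gives (3*x) dx ∧ dy ∧ dz
  d(-2*x^2 - y^2) includes (∂/∂y)(-2*x^2 - y^2) dy = (-2*y) dy, which multiplied by dx ∧ dw gives (2*y) dx ∧ dy ∧ dw
  d(-x^2) includes (∂/∂x)(-x^2) dx = (-2*x) dx, which multiplied by dz ∧ dw gives (-2*x) dx ∧ dz ∧ dw
Collecting like 3-forms: d(omega) = (3*x) dx ∧ dy ∧ dz + (2*y) dx ∧ dy ∧ dw + (-2*x) dx ∧ dz ∧ dw.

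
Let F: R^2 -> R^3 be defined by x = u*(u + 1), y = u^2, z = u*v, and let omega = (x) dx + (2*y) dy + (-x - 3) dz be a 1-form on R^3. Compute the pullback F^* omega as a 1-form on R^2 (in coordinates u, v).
F^* omega = (6*u^3 - u^2*v + 3*u^2 - u*v + u - 3*v) du + (u*(-u^2 - u - 3)) dv

Using F^*(f dg) = (f ∘ F) d(g ∘ F), substitute each coordinate x_i by F_i(u, v) in f_i, and replace dx_i by d F_i = (∂F_i/∂u) du + (∂F_i/∂v) dv.
  For the x component: f_1(F) = u*(u + 1); d F_1 = (2*u + 1) du + (0) dv
  For the y component: f_2(F) = 2*u^2; d F_2 = (2*u) du + (0) dv
  For the z component: f_3(F) = -u^2 - u - 3; d F_3 = (v) du + (u) dv
Combining and collecting du, dv coefficients:
  coeff of du: 6*u^3 - u^2*v + 3*u^2 - u*v + u - 3*v
  coeff of dv: u*(-u^2 - u - 3)
F^* omega = (6*u^3 - u^2*v + 3*u^2 - u*v + u - 3*v) du + (u*(-u^2 - u - 3)) dv.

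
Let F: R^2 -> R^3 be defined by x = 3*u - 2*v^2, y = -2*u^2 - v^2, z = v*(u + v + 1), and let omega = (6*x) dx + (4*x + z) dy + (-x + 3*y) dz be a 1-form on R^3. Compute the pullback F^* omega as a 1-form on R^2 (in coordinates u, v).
F^* omega = (-10*u^2*v - 48*u^2 + 28*u*v^2 - 7*u*v + 54*u - v^3 - 36*v^2) du + (-6*u^3 - 12*u^2*v - 9*u^2 - 3*u*v^2 - 102*u*v - 3*u + 60*v^3 - 3*v^2) dv

Using F^*(f dg) = (f ∘ F) d(g ∘ F), substitute each coordinate x_i by F_i(u, v) in f_i, and replace dx_i by d F_i = (∂F_i/∂u) du + (∂F_i/∂v) dv.
  For the x component: f_1(F) = 18*u - 12*v^2; d F_1 = (3) du + (-4*v) dv
  For the y component: f_2(F) = u*v + 12*u - 7*v^2 + v; d F_2 = (-4*u) du + (-2*v) dv
  For the z component: f_3(F) = -6*u^2 - 3*u - v^2; d F_3 = (v) du + (u + 2*v + 1) dv
Combining and collecting du, dv coefficients:
  coeff of du: -10*u^2*v - 48*u^2 + 28*u*v^2 - 7*u*v + 54*u - v^3 - 36*v^2
  coeff of dv: -6*u^3 - 12*u^2*v - 9*u^2 - 3*u*v^2 - 102*u*v - 3*u + 60*v^3 - 3*v^2
F^* omega = (-10*u^2*v - 48*u^2 + 28*u*v^2 - 7*u*v + 54*u - v^3 - 36*v^2) du + (-6*u^3 - 12*u^2*v - 9*u^2 - 3*u*v^2 - 102*u*v - 3*u + 60*v^3 - 3*v^2) dv.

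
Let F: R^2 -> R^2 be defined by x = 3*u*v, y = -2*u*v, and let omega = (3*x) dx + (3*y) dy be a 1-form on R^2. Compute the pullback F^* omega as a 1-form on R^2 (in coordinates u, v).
F^* omega = (39*u*v^2) du + (39*u^2*v) dv

Using F^*(f dg) = (f ∘ F) d(g ∘ F), substitute each coordinate x_i by F_i(u, v) in f_i, and replace dx_i by d F_i = (∂F_i/∂u) du + (∂F_i/∂v) dv.
  For the x component: f_1(F) = 9*u*v; d F_1 = (3*v) du + (3*u) dv
  For the y component: f_2(F) = -6*u*v; d F_2 = (-2*v) du + (-2*u) dv
Combining and collecting du, dv coefficients:
  coeff of du: 39*u*v^2
  coeff of dv: 39*u^2*v
F^* omega = (39*u*v^2) du + (39*u^2*v) dv.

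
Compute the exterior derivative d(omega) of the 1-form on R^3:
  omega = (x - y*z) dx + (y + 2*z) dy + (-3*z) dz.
d(omega) = (z) dx ∧ dy + (y) dx ∧ dz + (-2) dy ∧ dz

For a 1-form omega = sum_i f_i dx_i, the exterior derivative is
  d(omega) = sum_{i < j} (∂f_j/∂x_i - ∂f_i/∂x_j) dx_i ∧ dx_j.
  coefficient of dx ∧ dy: ∂f_2/∂x - ∂f_1/∂y = ∂(y + 2*z)/∂x - ∂(x - y*z)/∂y = z
  coefficient of dx ∧ dz: ∂f_3/∂x - ∂f_1/∂z = ∂(-3*z)/∂x - ∂(x - y*z)/∂z = y
  coefficient of dy ∧ dz: ∂f_3/∂y - ∂f_2/∂z = ∂(-3*z)/∂y - ∂(y + 2*z)/∂z = -2
Assembling: d(omega) = (z) dx ∧ dy + (y) dx ∧ dz + (-2) dy ∧ dz.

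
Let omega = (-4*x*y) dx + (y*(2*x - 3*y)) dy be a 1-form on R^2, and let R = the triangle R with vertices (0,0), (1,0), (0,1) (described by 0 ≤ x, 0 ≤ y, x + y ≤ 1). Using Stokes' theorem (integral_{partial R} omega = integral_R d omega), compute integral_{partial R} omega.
integral_(partial R) omega = 1

Stokes: integral_partial_R omega = integral_R d omega with d omega = (∂Q/∂x - ∂P/∂y) dx ∧ dy.
  ∂Q/∂x = 2*y
  ∂P/∂y = -4*x
  integrand = ∂Q/∂x - ∂P/∂y = 4*x + 2*y.
Integrating over R: integral_0^1 integral_0^{1-x} (4*x + 2*y) dy dx = 1.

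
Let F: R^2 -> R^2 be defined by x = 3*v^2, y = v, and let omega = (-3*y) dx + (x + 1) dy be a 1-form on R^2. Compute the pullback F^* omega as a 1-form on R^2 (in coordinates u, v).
F^* omega = (1 - 15*v^2) dv

Using F^*(f dg) = (f ∘ F) d(g ∘ F), substitute each coordinate x_i by F_i(u, v) in f_i, and replace dx_i by d F_i = (∂F_i/∂u) du + (∂F_i/∂v) dv.
  For the x component: f_1(F) = -3*v; d F_1 = (0) du + (6*v) dv
  For the y component: f_2(F) = 3*v^2 + 1; d F_2 = (0) du + (1) dv
Combining and collecting du, dv coefficients:
  coeff of du: 0
  coeff of dv: 1 - 15*v^2
F^* omega = (1 - 15*v^2) dv.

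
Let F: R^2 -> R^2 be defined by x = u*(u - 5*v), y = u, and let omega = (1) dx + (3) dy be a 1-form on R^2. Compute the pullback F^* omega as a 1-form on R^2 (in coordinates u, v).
F^* omega = (2*u - 5*v + 3) du + (-5*u) dv

Using F^*(f dg) = (f ∘ F) d(g ∘ F), substitute each coordinate x_i by F_i(u, v) in f_i, and replace dx_i by d F_i = (∂F_i/∂u) du + (∂F_i/∂v) dv.
  For the x component: f_1(F) = 1; d F_1 = (2*u - 5*v) du + (-5*u) dv
  For the y component: f_2(F) = 3; d F_2 = (1) du + (0) dv
Combining and collecting du, dv coefficients:
  coeff of du: 2*u - 5*v + 3
  coeff of dv: -5*u
F^* omega = (2*u - 5*v + 3) du + (-5*u) dv.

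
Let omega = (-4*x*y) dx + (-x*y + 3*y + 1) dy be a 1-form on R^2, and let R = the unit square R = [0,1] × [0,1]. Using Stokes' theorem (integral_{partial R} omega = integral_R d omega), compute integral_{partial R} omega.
integral_(partial R) omega = 3/2

Stokes: integral_partial_R omega = integral_R d omega with d omega = (∂Q/∂x - ∂P/∂y) dx ∧ dy.
  ∂Q/∂x = -y
  ∂P/∂y = -4*x
  integrand = ∂Q/∂x - ∂P/∂y = 4*x - y.
Integrating over R: integral_0^1 integral_0^1 (4*x - y) dx dy = 3/2.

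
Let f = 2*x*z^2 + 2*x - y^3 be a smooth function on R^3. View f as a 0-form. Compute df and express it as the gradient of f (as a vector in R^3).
df = (2*z^2 + 2) dx + (-3*y^2) dy + (4*x*z) dz; grad f = (2*z^2 + 2, -3*y^2, 4*x*z)

For a 0-form f, d f = (∂f/∂x) dx + (∂f/∂y) dy + (∂f/∂z) dz. The components of the vector representation are exactly the entries of grad f in Cartesian coordinates:
  ∂f/∂x = 2*z^2 + 2
  ∂f/∂y = -3*y^2
  ∂f/∂z = 4*x*z.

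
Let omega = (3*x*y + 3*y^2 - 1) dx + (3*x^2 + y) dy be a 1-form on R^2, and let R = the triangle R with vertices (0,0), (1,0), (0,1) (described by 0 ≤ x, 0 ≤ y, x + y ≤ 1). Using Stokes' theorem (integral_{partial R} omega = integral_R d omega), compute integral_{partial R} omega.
integral_(partial R) omega = -1/2

Stokes: integral_partial_R omega = integral_R d omega with d omega = (∂Q/∂x - ∂P/∂y) dx ∧ dy.
  ∂Q/∂x = 6*x
  ∂P/∂y = 3*x + 6*y
  integrand = ∂Q/∂x - ∂P/∂y = 3*x - 6*y.
Integrating over R: integral_0^1 integral_0^{1-x} (3*x - 6*y) dy dx = -1/2.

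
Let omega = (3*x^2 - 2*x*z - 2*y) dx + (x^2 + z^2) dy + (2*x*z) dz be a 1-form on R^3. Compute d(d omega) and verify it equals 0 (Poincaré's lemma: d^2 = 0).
d(d omega) = 0

Step 1: d omega = sum_{i<j} (∂f_j/∂x_i - ∂f_i/∂x_j) dx_i ∧ dx_j:
  coeff of dx ∧ dy: 2*x + 2
  coeff of dx ∧ dz: 2*x + 2*z
  coeff of dy ∧ dz: -2*z
Step 2: Apply d again to each 2-form coefficient. The only possible 3-form in R^3 is dx ∧ dy ∧ dz, with coefficient
  ∂(coeff of dy∧dz)/∂x - ∂(coeff of dx∧dz)/∂y + ∂(coeff of dx∧dy)/∂z
  = ∂/∂x (-2*z) - ∂/∂y (2*x + 2*z) + ∂/∂z (2*x + 2).
Each of these terms simplifies to sums of mixed partials that cancel in pairs. The result is 0 (by equality of mixed partials for smooth functions — Schwarz / Clairaut).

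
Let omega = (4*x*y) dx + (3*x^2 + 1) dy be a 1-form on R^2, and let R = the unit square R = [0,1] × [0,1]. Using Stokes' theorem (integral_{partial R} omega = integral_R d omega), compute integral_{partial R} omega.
integral_(partial R) omega = 1

Stokes: integral_partial_R omega = integral_R d omega with d omega = (∂Q/∂x - ∂P/∂y) dx ∧ dy.
  ∂Q/∂x = 6*x
  ∂P/∂y = 4*x
  integrand = ∂Q/∂x - ∂P/∂y = 2*x.
Integrating over R: integral_0^1 integral_0^1 (2*x) dx dy = 1.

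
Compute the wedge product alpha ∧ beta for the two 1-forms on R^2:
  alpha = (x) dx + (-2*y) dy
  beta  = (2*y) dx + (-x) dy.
alpha ∧ beta = (-x^2 + 4*y^2) dx ∧ dy

Distribute the wedge, using dx_i ∧ dx_j = -dx_j ∧ dx_i and dx_i ∧ dx_i = 0. For each pair (i, j) with i < j, the coefficient of dx_i ∧ dx_j in alpha ∧ beta is (alpha_i * beta_j - alpha_j * beta_i). Collecting: alpha ∧ beta = (-x^2 + 4*y^2) dx ∧ dy.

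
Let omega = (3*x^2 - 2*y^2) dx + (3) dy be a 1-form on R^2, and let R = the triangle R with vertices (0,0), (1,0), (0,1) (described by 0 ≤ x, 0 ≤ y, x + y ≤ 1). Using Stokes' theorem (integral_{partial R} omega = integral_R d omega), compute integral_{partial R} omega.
integral_(partial R) omega = 2/3

Stokes: integral_partial_R omega = integral_R d omega with d omega = (∂Q/∂x - ∂P/∂y) dx ∧ dy.
  ∂Q/∂x = 0
  ∂P/∂y = -4*y
  integrand = ∂Q/∂x - ∂P/∂y = 4*y.
Integrating over R: integral_0^1 integral_0^{1-x} (4*y) dy dx = 2/3.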